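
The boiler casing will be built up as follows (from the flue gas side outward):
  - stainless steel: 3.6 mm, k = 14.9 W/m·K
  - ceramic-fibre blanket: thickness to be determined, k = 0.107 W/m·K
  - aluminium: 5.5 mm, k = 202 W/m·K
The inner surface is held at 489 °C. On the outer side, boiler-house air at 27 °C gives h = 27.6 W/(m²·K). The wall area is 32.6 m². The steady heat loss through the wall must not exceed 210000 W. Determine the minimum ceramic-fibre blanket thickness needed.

Model the wall as resistances in series:
R_stainless steel = L/(kA) = 0.0036/(14.9×32.6) = 7.411×10^-6 K/W
R_aluminium = L/(kA) = 0.0055/(202×32.6) = 8.352×10^-7 K/W
R_outer film = 1/(h_o·A) = 1/(27.6×32.6) = 0.001111 K/W
Sum of the known resistances R_other = 0.00112 K/W
Required total resistance R_tot = ΔT/Q_allow = 462/210000 = 0.0022 K/W
R_ceramic-fibre blanket = R_tot − R_other = 0.00108 K/W
L = R·k·A = 0.00108×0.107×32.6

L ≈ 3.77 mm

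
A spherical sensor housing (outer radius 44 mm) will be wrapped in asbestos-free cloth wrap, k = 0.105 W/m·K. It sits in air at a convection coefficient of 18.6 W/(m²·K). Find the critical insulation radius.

For a sphere r_cr = 2k/h = 2×0.105/18.6
r_cr = 11.3 mm; since the bare radius (44 mm) is above r_cr, any added insulation will reduce heat loss.

r_cr ≈ 11.3 mm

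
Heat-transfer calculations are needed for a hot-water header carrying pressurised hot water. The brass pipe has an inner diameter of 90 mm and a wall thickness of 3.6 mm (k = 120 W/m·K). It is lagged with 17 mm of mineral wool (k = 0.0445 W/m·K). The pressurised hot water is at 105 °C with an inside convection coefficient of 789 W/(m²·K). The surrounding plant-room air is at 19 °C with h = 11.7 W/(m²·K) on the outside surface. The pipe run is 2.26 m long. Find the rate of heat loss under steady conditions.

Q ≈ 151 W

Cylindrical conduction, so R = ln(r₂/r₁)/(2πkL) per layer, in series:
R_inner film = 1/(h_i·2πr₁L) = 1/(789×2π×0.045×2.26) = 0.001983 K/W
R_brass pipe wall = ln(48.6/45)/(2π×120×2.26) = 4.516×10^-5 K/W
R_mineral wool = ln(65.6/48.6)/(2π×0.0445×2.26) = 0.4747 K/W
R_outer film = 1/(h_o·2πr_oL) = 1/(11.7×2π×0.0656×2.26) = 0.09175 K/W
R_total = 0.5685 K/W
Q = ΔT/R_total = 86/0.5685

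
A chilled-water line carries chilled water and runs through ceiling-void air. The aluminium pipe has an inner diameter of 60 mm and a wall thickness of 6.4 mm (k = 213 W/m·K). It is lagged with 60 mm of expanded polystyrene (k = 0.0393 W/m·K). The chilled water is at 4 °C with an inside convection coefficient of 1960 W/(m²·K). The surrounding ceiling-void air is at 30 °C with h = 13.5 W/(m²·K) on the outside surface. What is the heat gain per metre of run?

q′ ≈ 6.39 W/m

Radial resistances (cylindrical: R_cond = ln(r_o/r_i)/(2πkL), R_conv = 1/(h·2πrL)):
R_inner film = 1/(h_i·2πr₁L) = 1/(1960×2π×0.03×1) = 0.002707 K/W
R_aluminium pipe wall = ln(36.4/30)/(2π×213×1) = 1.445×10^-4 K/W
R_expanded polystyrene = ln(96.4/36.4)/(2π×0.0393×1) = 3.944 K/W
R_outer film = 1/(h_o·2πr_oL) = 1/(13.5×2π×0.0964×1) = 0.1223 K/W
R_total = 4.069 K/W
Q = ΔT/R_total = 26/4.069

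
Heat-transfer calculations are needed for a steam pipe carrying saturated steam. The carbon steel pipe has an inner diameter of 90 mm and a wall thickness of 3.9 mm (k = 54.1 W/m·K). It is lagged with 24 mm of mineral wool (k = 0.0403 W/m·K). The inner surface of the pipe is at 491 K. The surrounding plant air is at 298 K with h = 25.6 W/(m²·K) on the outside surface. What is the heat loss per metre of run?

Radial resistances (cylindrical: R_cond = ln(r_o/r_i)/(2πkL), R_conv = 1/(h·2πrL)):
R_carbon steel pipe wall = ln(48.9/45)/(2π×54.1×1) = 2.445×10^-4 K/W
R_mineral wool = ln(72.9/48.9)/(2π×0.0403×1) = 1.577 K/W
R_outer film = 1/(h_o·2πr_oL) = 1/(25.6×2π×0.0729×1) = 0.08528 K/W
R_total = 1.663 K/W
Q = ΔT/R_total = 193/1.663

q′ ≈ 116 W/m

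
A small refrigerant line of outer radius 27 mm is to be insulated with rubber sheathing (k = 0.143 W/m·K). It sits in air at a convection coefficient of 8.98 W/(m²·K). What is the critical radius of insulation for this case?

For a cylinder r_cr = k/h = 0.143/8.98
r_cr = 15.9 mm; since the bare radius (27 mm) is above r_cr, any added insulation will reduce heat loss.

r_cr ≈ 15.9 mm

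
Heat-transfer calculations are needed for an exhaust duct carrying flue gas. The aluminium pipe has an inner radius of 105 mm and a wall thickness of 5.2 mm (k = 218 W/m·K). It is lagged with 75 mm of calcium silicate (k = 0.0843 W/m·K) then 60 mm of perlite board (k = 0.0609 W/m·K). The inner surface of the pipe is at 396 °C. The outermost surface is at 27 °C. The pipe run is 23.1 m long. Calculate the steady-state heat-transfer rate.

Q ≈ 4970 W

Cylindrical conduction, so R = ln(r₂/r₁)/(2πkL) per layer, in series:
R_aluminium pipe wall = ln(110.2/105)/(2π×218×23.1) = 1.528×10^-6 K/W
R_calcium silicate = ln(185.2/110.2)/(2π×0.0843×23.1) = 0.04243 K/W
R_perlite board = ln(245.2/185.2)/(2π×0.0609×23.1) = 0.03175 K/W
R_total = 0.07418 K/W
Q = ΔT/R_total = 369/0.07418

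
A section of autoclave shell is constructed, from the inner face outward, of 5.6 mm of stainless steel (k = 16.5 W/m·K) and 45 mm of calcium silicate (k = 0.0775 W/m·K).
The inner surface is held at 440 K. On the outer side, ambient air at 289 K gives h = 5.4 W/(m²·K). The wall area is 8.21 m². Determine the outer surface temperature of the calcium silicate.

Series thermal resistances:
R_stainless steel = L/(kA) = 0.0056/(16.5×8.21) = 4.134×10^-5 K/W
R_calcium silicate = L/(kA) = 0.045/(0.0775×8.21) = 0.07072 K/W
R_outer film = 1/(h_o·A) = 1/(5.4×8.21) = 0.02256 K/W
R_total = 0.09332 K/W;  Q = ΔT/R_total = 151/0.09332 = 1618 W
T_interface = T_inner − Q·ΣR(inner→interface) = 440 − 1620×0.07077

T ≈ 325 K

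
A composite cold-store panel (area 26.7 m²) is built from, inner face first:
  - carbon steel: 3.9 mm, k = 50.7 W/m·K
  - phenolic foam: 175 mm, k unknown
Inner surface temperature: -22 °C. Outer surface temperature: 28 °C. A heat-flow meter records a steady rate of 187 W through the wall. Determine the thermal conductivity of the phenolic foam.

k ≈ 0.0245 W/(m·K)

Thermal resistances in series:
R_carbon steel = L/(kA) = 0.0039/(50.7×26.7) = 2.881×10^-6 K/W
Sum of known resistances R_other = 2.881×10^-6 K/W
Total R = ΔT/Q = 50/187 = 0.2674 K/W
R_phenolic foam = R_total − R_other = 0.2674 K/W
k = L/(R·A) = 0.175/(0.2674×26.7)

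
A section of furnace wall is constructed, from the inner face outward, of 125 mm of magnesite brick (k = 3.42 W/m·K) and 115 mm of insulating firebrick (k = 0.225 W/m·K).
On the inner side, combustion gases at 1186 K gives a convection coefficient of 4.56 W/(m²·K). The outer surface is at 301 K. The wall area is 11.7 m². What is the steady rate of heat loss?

Thermal resistances in series:
R_inner film = 1/(h_i·A) = 1/(4.56×11.7) = 0.01874 K/W
R_magnesite brick = L/(kA) = 0.125/(3.42×11.7) = 0.003124 K/W
R_insulating firebrick = L/(kA) = 0.115/(0.225×11.7) = 0.04368 K/W
R_total = 0.06555 K/W
Q = ΔT / R_total = 885 / 0.06555

Q ≈ 13500 W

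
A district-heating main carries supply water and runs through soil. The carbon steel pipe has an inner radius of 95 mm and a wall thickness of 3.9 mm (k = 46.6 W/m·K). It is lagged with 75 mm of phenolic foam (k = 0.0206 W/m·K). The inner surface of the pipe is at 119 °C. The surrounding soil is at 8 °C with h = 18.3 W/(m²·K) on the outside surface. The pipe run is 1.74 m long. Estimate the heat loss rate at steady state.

Q ≈ 43.8 W

Radial resistances (cylindrical: R_cond = ln(r_o/r_i)/(2πkL), R_conv = 1/(h·2πrL)):
R_carbon steel pipe wall = ln(98.9/95)/(2π×46.6×1.74) = 7.897×10^-5 K/W
R_phenolic foam = ln(173.9/98.9)/(2π×0.0206×1.74) = 2.506 K/W
R_outer film = 1/(h_o·2πr_oL) = 1/(18.3×2π×0.1739×1.74) = 0.02874 K/W
R_total = 2.535 K/W
Q = ΔT/R_total = 111/2.535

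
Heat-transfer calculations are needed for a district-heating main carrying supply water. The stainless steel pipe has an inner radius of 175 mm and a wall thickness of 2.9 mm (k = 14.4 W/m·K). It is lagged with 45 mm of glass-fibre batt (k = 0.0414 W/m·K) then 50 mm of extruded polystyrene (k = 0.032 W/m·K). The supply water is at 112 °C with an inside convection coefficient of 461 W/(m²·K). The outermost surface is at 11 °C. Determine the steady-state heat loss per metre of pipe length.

Radial resistances (cylindrical: R_cond = ln(r_o/r_i)/(2πkL), R_conv = 1/(h·2πrL)):
R_inner film = 1/(h_i·2πr₁L) = 1/(461×2π×0.175×1) = 0.001973 K/W
R_stainless steel pipe wall = ln(177.9/175)/(2π×14.4×1) = 1.817×10^-4 K/W
R_glass-fibre batt = ln(222.9/177.9)/(2π×0.0414×1) = 0.8669 K/W
R_extruded polystyrene = ln(272.9/222.9)/(2π×0.032×1) = 1.007 K/W
R_total = 1.876 K/W
Q = ΔT/R_total = 101/1.876

q′ ≈ 53.8 W/m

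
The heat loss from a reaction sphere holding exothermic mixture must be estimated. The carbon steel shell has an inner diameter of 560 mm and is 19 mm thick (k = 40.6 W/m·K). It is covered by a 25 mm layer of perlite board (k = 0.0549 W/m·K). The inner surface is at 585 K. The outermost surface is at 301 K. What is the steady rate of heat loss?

Q ≈ 758 W

For a spherical shell R = (1/r₁ − 1/r₂)/(4πk); film R = 1/(h·4πr²). In series:
R_carbon steel shell = (1/0.28 − 1/0.299)/(4π×40.6) = 4.448×10^-4 K/W
R_perlite board = (1/0.299 − 1/0.324)/(4π×0.0549) = 0.3741 K/W
R_total = 0.3745 K/W
Q = ΔT/R_total = 284/0.3745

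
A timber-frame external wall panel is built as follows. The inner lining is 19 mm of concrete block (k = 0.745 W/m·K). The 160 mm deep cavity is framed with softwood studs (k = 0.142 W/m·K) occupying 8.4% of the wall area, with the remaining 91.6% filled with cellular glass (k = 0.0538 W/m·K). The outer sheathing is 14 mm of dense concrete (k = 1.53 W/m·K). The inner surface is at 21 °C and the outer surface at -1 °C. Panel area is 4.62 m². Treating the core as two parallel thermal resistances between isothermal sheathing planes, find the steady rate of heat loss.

Q ≈ 38.4 W

Sheathing layers in series; stud and cavity paths in parallel between them.
R_inner = 0.019/(0.745×4.62) = 0.00552 K/W
R_stud  = 0.16/(0.142×0.084×4.62) = 2.903 K/W
R_cav   = 0.16/(0.0538×0.916×4.62) = 0.7027 K/W
1/R_core = 1/R_stud + 1/R_cav → R_core = 0.5658 K/W
R_outer = 0.014/(1.53×4.62) = 0.001981 K/W
R_total = 0.5733 K/W
Q = ΔT/R_total = 22/0.5733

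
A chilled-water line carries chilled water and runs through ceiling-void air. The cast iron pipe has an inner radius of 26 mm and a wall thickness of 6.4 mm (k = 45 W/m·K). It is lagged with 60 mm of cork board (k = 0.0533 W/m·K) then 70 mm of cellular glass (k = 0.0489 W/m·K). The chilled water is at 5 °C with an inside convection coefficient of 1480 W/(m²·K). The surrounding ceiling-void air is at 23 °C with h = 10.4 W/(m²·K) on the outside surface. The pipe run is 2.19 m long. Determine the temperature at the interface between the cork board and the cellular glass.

T ≈ 16.1 °C

For a radial system each layer contributes R = ln(r_out/r_in)/(2πkL); films add R = 1/(hA).
R_inner film = 1/(h_i·2πr₁L) = 1/(1480×2π×0.026×2.19) = 0.001889 K/W
R_cast iron pipe wall = ln(32.4/26)/(2π×45×2.19) = 3.554×10^-4 K/W
R_cork board = ln(92.4/32.4)/(2π×0.0533×2.19) = 1.429 K/W
R_cellular glass = ln(162.4/92.4)/(2π×0.0489×2.19) = 0.8381 K/W
R_outer film = 1/(h_o·2πr_oL) = 1/(10.4×2π×0.1624×2.19) = 0.04303 K/W
R_total = 2.312 K/W
Q = ΔT/R_total = 18/2.312
Q = 7.78 W
T_interface = T_inner + Q·ΣR(inner→interface) = 5 + 7.78×1.431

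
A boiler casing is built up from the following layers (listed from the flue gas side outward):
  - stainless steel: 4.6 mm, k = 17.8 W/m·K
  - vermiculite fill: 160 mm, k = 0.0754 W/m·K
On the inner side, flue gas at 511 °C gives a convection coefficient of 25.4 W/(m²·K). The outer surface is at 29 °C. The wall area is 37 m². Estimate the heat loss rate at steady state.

Q ≈ 8250 W

Treating each layer as a thermal resistance in series:
R_inner film = 1/(h_i·A) = 1/(25.4×37) = 0.001064 K/W
R_stainless steel = L/(kA) = 0.0046/(17.8×37) = 6.985×10^-6 K/W
R_vermiculite fill = L/(kA) = 0.16/(0.0754×37) = 0.05735 K/W
R_total = 0.05842 K/W
Q = ΔT / R_total = 482 / 0.05842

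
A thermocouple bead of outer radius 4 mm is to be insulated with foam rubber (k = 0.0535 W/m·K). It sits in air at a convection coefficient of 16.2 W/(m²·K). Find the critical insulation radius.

For a sphere r_cr = 2k/h = 2×0.0535/16.2
r_cr = 6.6 mm; since the bare radius (4 mm) is below r_cr, adding a thin layer of insulation will *increase* heat loss.

r_cr ≈ 6.6 mm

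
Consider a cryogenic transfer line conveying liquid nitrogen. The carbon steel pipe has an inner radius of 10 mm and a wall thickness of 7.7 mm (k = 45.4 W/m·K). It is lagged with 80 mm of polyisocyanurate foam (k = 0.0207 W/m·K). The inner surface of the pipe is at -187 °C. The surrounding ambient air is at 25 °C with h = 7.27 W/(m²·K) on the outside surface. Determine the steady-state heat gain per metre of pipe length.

Treating each annulus and film as a series resistance:
R_carbon steel pipe wall = ln(17.7/10)/(2π×45.4×1) = 0.002002 K/W
R_polyisocyanurate foam = ln(97.7/17.7)/(2π×0.0207×1) = 13.13 K/W
R_outer film = 1/(h_o·2πr_oL) = 1/(7.27×2π×0.0977×1) = 0.2241 K/W
R_total = 13.36 K/W
Q = ΔT/R_total = 212/13.36

q′ ≈ 15.9 W/m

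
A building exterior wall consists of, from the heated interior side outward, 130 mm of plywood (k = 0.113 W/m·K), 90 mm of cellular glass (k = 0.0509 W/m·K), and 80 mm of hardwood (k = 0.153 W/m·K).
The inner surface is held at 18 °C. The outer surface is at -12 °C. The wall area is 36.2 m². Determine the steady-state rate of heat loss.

Q ≈ 316 W

Model the wall as resistances in series:
R_plywood = L/(kA) = 0.13/(0.113×36.2) = 0.03178 K/W
R_cellular glass = L/(kA) = 0.09/(0.0509×36.2) = 0.04884 K/W
R_hardwood = L/(kA) = 0.08/(0.153×36.2) = 0.01444 K/W
R_total = 0.09507 K/W
Q = ΔT / R_total = 30 / 0.09507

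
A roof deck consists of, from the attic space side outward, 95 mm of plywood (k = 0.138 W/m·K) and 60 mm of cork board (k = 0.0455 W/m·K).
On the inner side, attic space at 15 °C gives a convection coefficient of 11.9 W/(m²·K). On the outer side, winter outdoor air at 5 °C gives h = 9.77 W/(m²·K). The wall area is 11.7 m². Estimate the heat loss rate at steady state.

Using the resistance-network approach (series):
R_inner film = 1/(h_i·A) = 1/(11.9×11.7) = 0.007182 K/W
R_plywood = L/(kA) = 0.095/(0.138×11.7) = 0.05884 K/W
R_cork board = L/(kA) = 0.06/(0.0455×11.7) = 0.1127 K/W
R_outer film = 1/(h_o·A) = 1/(9.77×11.7) = 0.008748 K/W
R_total = 0.1875 K/W
Q = ΔT / R_total = 10 / 0.1875

Q ≈ 53.3 W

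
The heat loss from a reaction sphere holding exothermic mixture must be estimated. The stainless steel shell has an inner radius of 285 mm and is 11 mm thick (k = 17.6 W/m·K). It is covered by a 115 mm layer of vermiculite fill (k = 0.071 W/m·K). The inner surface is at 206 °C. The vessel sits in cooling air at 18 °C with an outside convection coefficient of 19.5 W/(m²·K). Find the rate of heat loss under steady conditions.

Q ≈ 173 W

Radial (spherical) resistances in series:
R_stainless steel shell = (1/0.285 − 1/0.296)/(4π×17.6) = 5.896×10^-4 K/W
R_vermiculite fill = (1/0.296 − 1/0.411)/(4π×0.071) = 1.059 K/W
R_outer film = 1/(h·4πr_o²) = 1/(19.5×4π×0.411²) = 0.02416 K/W
R_total = 1.084 K/W
Q = ΔT/R_total = 188/1.084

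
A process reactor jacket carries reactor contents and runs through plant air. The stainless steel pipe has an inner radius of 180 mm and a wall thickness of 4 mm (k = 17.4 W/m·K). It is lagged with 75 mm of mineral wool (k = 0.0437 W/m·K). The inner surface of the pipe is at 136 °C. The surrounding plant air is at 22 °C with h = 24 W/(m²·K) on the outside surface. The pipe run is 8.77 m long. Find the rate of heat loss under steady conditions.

Per-layer cylindrical resistances, series-summed:
R_stainless steel pipe wall = ln(184/180)/(2π×17.4×8.77) = 2.292×10^-5 K/W
R_mineral wool = ln(259/184)/(2π×0.0437×8.77) = 0.142 K/W
R_outer film = 1/(h_o·2πr_oL) = 1/(24×2π×0.259×8.77) = 0.00292 K/W
R_total = 0.1449 K/W
Q = ΔT/R_total = 114/0.1449

Q ≈ 787 W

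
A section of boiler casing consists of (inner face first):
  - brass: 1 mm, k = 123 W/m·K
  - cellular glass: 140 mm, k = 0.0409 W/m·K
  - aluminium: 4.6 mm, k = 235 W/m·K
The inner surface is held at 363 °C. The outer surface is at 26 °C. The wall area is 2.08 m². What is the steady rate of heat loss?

Thermal resistances in series:
R_brass = L/(kA) = 0.001/(123×2.08) = 3.909×10^-6 K/W
R_cellular glass = L/(kA) = 0.14/(0.0409×2.08) = 1.646 K/W
R_aluminium = L/(kA) = 0.0046/(235×2.08) = 9.411×10^-6 K/W
R_total = 1.646 K/W
Q = ΔT / R_total = 337 / 1.646

Q ≈ 205 W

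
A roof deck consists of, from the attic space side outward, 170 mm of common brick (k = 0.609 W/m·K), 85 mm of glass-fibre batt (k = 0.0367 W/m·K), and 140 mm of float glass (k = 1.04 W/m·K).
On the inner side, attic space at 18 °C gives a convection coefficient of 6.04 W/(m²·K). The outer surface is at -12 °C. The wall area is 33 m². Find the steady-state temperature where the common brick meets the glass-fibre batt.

Model the wall as resistances in series:
R_inner film = 1/(h_i·A) = 1/(6.04×33) = 0.005017 K/W
R_common brick = L/(kA) = 0.17/(0.609×33) = 0.008459 K/W
R_glass-fibre batt = L/(kA) = 0.085/(0.0367×33) = 0.07018 K/W
R_float glass = L/(kA) = 0.14/(1.04×33) = 0.004079 K/W
R_total = 0.08774 K/W;  Q = ΔT/R_total = 30/0.08774 = 341.9 W
T_interface = T_inner − Q·ΣR(inner→interface) = 18 − 342×0.01348

T ≈ 13.4 °C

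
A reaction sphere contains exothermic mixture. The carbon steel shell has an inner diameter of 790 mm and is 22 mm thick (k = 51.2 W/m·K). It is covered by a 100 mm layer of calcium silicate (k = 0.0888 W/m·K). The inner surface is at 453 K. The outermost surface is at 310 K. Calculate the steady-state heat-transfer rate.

Q ≈ 344 W

For a spherical shell R = (1/r₁ − 1/r₂)/(4πk); film R = 1/(h·4πr²). In series:
R_carbon steel shell = (1/0.395 − 1/0.417)/(4π×51.2) = 2.076×10^-4 K/W
R_calcium silicate = (1/0.417 − 1/0.517)/(4π×0.0888) = 0.4157 K/W
R_total = 0.4159 K/W
Q = ΔT/R_total = 143/0.4159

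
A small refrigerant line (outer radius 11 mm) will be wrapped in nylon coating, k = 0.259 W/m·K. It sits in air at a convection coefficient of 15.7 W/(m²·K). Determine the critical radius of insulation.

For a cylinder r_cr = k/h = 0.259/15.7
r_cr = 16.5 mm; since the bare radius (11 mm) is below r_cr, adding a thin layer of insulation will *increase* heat loss.

r_cr ≈ 16.5 mm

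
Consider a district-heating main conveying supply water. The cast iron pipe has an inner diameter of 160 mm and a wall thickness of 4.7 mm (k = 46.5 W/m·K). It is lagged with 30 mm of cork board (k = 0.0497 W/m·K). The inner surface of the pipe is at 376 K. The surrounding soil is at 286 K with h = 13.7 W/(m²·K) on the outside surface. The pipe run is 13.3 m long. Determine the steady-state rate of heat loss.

Radial resistances (cylindrical: R_cond = ln(r_o/r_i)/(2πkL), R_conv = 1/(h·2πrL)):
R_cast iron pipe wall = ln(84.7/80)/(2π×46.5×13.3) = 1.469×10^-5 K/W
R_cork board = ln(114.7/84.7)/(2π×0.0497×13.3) = 0.073 K/W
R_outer film = 1/(h_o·2πr_oL) = 1/(13.7×2π×0.1147×13.3) = 0.007615 K/W
R_total = 0.08063 K/W
Q = ΔT/R_total = 90/0.08063

Q ≈ 1120 W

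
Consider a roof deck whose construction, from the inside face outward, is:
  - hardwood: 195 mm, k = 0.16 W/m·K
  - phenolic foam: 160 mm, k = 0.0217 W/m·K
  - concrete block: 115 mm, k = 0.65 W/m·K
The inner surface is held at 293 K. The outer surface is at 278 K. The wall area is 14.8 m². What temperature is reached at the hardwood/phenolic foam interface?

T ≈ 291 K

Treating each layer as a thermal resistance in series:
R_hardwood = L/(kA) = 0.195/(0.16×14.8) = 0.08235 K/W
R_phenolic foam = L/(kA) = 0.16/(0.0217×14.8) = 0.4982 K/W
R_concrete block = L/(kA) = 0.115/(0.65×14.8) = 0.01195 K/W
R_total = 0.5925 K/W;  Q = ΔT/R_total = 15/0.5925 = 25.32 W
T_interface = T_inner − Q·ΣR(inner→interface) = 293 − 25.3×0.08235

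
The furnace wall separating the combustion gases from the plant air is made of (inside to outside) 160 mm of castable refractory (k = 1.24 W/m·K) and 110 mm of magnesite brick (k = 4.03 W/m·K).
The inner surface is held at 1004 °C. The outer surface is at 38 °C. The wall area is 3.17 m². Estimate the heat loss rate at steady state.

Q ≈ 19600 W

Series thermal resistances:
R_castable refractory = L/(kA) = 0.16/(1.24×3.17) = 0.0407 K/W
R_magnesite brick = L/(kA) = 0.11/(4.03×3.17) = 0.008611 K/W
R_total = 0.04931 K/W
Q = ΔT / R_total = 966 / 0.04931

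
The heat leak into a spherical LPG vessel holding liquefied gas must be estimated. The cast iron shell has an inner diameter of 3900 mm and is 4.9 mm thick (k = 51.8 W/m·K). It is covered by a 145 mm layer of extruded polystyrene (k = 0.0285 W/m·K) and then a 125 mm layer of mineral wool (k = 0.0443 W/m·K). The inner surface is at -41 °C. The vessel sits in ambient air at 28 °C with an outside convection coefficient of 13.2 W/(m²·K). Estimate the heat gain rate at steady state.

Q ≈ 467 W

Each spherical layer contributes R = (1/r_i − 1/r_o)/(4πk):
R_cast iron shell = (1/1.95 − 1/1.9549)/(4π×51.8) = 1.975×10^-6 K/W
R_extruded polystyrene = (1/1.9549 − 1/2.0999)/(4π×0.0285) = 0.09863 K/W
R_mineral wool = (1/2.0999 − 1/2.2249)/(4π×0.0443) = 0.04806 K/W
R_outer film = 1/(h·4πr_o²) = 1/(13.2×4π×2.2249²) = 0.001218 K/W
R_total = 0.1479 K/W
Q = ΔT/R_total = 69/0.1479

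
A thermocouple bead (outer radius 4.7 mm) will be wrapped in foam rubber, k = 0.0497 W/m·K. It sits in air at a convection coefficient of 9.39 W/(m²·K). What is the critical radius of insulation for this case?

r_cr ≈ 10.6 mm

For a sphere r_cr = 2k/h = 2×0.0497/9.39
r_cr = 10.6 mm; since the bare radius (4.7 mm) is below r_cr, adding a thin layer of insulation will *increase* heat loss.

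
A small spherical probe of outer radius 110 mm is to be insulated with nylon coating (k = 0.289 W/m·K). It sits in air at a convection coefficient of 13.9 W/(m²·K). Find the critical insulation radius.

For a sphere r_cr = 2k/h = 2×0.289/13.9
r_cr = 41.6 mm; since the bare radius (110 mm) is above r_cr, any added insulation will reduce heat loss.

r_cr ≈ 41.6 mm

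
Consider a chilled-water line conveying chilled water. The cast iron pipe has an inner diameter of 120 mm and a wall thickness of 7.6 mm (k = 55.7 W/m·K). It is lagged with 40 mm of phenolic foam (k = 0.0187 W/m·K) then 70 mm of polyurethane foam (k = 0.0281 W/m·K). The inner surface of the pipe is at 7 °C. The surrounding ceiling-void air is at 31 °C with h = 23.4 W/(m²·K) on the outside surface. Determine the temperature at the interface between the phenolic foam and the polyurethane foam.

For a radial system each layer contributes R = ln(r_out/r_in)/(2πkL); films add R = 1/(hA).
R_cast iron pipe wall = ln(67.6/60)/(2π×55.7×1) = 3.408×10^-4 K/W
R_phenolic foam = ln(107.6/67.6)/(2π×0.0187×1) = 3.956 K/W
R_polyurethane foam = ln(177.6/107.6)/(2π×0.0281×1) = 2.838 K/W
R_outer film = 1/(h_o·2πr_oL) = 1/(23.4×2π×0.1776×1) = 0.0383 K/W
R_total = 6.833 K/W
Q = ΔT/R_total = 24/6.833
Q = 3.51 W/m
T_interface = T_inner + Q·ΣR(inner→interface) = 7 + 3.51×3.956

T ≈ 20.9 °C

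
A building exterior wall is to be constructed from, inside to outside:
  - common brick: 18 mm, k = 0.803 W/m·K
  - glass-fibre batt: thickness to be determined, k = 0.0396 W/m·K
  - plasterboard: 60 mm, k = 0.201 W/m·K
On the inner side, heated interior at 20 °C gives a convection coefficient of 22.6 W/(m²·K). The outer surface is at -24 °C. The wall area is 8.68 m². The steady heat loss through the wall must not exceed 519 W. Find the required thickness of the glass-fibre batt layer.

Treating each layer as a thermal resistance in series:
R_inner film = 1/(h_i·A) = 1/(22.6×8.68) = 0.005098 K/W
R_common brick = L/(kA) = 0.018/(0.803×8.68) = 0.002582 K/W
R_plasterboard = L/(kA) = 0.06/(0.201×8.68) = 0.03439 K/W
Sum of the known resistances R_other = 0.04207 K/W
Required total resistance R_tot = ΔT/Q_allow = 44/519 = 0.08478 K/W
R_glass-fibre batt = R_tot − R_other = 0.04271 K/W
L = R·k·A = 0.04271×0.0396×8.68

L ≈ 14.7 mm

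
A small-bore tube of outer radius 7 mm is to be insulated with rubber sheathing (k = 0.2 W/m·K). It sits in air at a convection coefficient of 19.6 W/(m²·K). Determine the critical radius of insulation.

r_cr ≈ 10.2 mm

For a cylinder r_cr = k/h = 0.2/19.6
r_cr = 10.2 mm; since the bare radius (7 mm) is below r_cr, adding a thin layer of insulation will *increase* heat loss.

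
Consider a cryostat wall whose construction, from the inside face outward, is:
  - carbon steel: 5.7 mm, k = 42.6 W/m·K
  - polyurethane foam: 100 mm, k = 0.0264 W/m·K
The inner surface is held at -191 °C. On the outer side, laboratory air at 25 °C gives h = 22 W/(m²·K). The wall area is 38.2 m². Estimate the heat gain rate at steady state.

Q ≈ 2150 W

Treating each layer as a thermal resistance in series:
R_carbon steel = L/(kA) = 0.0057/(42.6×38.2) = 3.503×10^-6 K/W
R_polyurethane foam = L/(kA) = 0.1/(0.0264×38.2) = 0.09916 K/W
R_outer film = 1/(h_o·A) = 1/(22×38.2) = 0.00119 K/W
R_total = 0.1004 K/W
Q = ΔT / R_total = 216 / 0.1004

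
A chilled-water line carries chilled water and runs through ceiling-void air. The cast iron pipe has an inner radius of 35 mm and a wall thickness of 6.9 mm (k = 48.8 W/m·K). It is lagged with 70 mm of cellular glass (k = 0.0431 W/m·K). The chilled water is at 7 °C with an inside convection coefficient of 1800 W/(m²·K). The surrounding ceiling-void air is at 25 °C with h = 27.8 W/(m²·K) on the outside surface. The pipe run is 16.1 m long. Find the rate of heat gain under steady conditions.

For a radial system each layer contributes R = ln(r_out/r_in)/(2πkL); films add R = 1/(hA).
R_inner film = 1/(h_i·2πr₁L) = 1/(1800×2π×0.035×16.1) = 1.569×10^-4 K/W
R_cast iron pipe wall = ln(41.9/35)/(2π×48.8×16.1) = 3.645×10^-5 K/W
R_cellular glass = ln(111.9/41.9)/(2π×0.0431×16.1) = 0.2253 K/W
R_outer film = 1/(h_o·2πr_oL) = 1/(27.8×2π×0.1119×16.1) = 0.003178 K/W
R_total = 0.2287 K/W
Q = ΔT/R_total = 18/0.2287

Q ≈ 78.7 W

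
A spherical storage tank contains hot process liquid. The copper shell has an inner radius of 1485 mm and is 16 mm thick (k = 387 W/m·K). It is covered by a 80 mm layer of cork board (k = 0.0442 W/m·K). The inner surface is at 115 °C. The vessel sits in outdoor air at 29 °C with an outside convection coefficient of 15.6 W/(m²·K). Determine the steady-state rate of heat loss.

Radial (spherical) resistances in series:
R_copper shell = (1/1.485 − 1/1.501)/(4π×387) = 1.476×10^-6 K/W
R_cork board = (1/1.501 − 1/1.581)/(4π×0.0442) = 0.06069 K/W
R_outer film = 1/(h·4πr_o²) = 1/(15.6×4π×1.581²) = 0.002041 K/W
R_total = 0.06274 K/W
Q = ΔT/R_total = 86/0.06274

Q ≈ 1370 W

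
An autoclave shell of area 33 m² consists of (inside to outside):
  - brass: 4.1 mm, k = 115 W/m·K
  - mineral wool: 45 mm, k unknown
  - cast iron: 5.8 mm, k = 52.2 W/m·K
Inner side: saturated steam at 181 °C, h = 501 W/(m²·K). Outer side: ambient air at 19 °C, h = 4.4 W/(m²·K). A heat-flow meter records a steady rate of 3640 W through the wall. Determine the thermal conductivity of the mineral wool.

Thermal resistances in series:
R_inner film = 1/(h_i·A) = 1/(501×33) = 6.049×10^-5 K/W
R_brass = L/(kA) = 0.0041/(115×33) = 1.08×10^-6 K/W
R_cast iron = L/(kA) = 0.0058/(52.2×33) = 3.367×10^-6 K/W
R_outer film = 1/(h_o·A) = 1/(4.4×33) = 0.006887 K/W
Sum of known resistances R_other = 0.006952 K/W
Total R = ΔT/Q = 162/3640 = 0.04451 K/W
R_mineral wool = R_total − R_other = 0.03755 K/W
k = L/(R·A) = 0.045/(0.03755×33)

k ≈ 0.0363 W/(m·K)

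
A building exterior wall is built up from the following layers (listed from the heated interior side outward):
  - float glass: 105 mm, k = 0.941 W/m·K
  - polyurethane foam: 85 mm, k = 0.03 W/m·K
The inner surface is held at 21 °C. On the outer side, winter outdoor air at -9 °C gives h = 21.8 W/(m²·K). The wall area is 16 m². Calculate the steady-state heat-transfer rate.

Series thermal resistances:
R_float glass = L/(kA) = 0.105/(0.941×16) = 0.006974 K/W
R_polyurethane foam = L/(kA) = 0.085/(0.03×16) = 0.1771 K/W
R_outer film = 1/(h_o·A) = 1/(21.8×16) = 0.002867 K/W
R_total = 0.1869 K/W
Q = ΔT / R_total = 30 / 0.1869

Q ≈ 160 W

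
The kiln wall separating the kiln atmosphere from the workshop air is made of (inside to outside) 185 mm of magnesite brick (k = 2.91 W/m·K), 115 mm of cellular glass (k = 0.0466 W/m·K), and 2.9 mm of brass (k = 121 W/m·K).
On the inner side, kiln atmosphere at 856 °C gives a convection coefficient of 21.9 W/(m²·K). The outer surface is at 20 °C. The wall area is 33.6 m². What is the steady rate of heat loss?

Using the resistance-network approach (series):
R_inner film = 1/(h_i·A) = 1/(21.9×33.6) = 0.001359 K/W
R_magnesite brick = L/(kA) = 0.185/(2.91×33.6) = 0.001892 K/W
R_cellular glass = L/(kA) = 0.115/(0.0466×33.6) = 0.07345 K/W
R_brass = L/(kA) = 0.0029/(121×33.6) = 7.133×10^-7 K/W
R_total = 0.0767 K/W
Q = ΔT / R_total = 836 / 0.0767

Q ≈ 10900 W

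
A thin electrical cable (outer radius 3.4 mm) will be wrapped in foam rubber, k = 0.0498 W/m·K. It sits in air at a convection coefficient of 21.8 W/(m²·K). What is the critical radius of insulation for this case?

For a cylinder r_cr = k/h = 0.0498/21.8
r_cr = 2.28 mm; since the bare radius (3.4 mm) is above r_cr, any added insulation will reduce heat loss.

r_cr ≈ 2.28 mm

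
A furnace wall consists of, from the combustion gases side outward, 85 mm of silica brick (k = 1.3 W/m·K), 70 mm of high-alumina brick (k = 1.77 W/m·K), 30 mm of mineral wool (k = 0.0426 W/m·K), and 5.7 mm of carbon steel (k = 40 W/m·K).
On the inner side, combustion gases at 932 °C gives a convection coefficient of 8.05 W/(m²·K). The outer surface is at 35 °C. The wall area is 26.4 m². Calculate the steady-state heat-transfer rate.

Using the resistance-network approach (series):
R_inner film = 1/(h_i·A) = 1/(8.05×26.4) = 0.004705 K/W
R_silica brick = L/(kA) = 0.085/(1.3×26.4) = 0.002477 K/W
R_high-alumina brick = L/(kA) = 0.07/(1.77×26.4) = 0.001498 K/W
R_mineral wool = L/(kA) = 0.03/(0.0426×26.4) = 0.02668 K/W
R_carbon steel = L/(kA) = 0.0057/(40×26.4) = 5.398×10^-6 K/W
R_total = 0.03536 K/W
Q = ΔT / R_total = 897 / 0.03536

Q ≈ 25400 W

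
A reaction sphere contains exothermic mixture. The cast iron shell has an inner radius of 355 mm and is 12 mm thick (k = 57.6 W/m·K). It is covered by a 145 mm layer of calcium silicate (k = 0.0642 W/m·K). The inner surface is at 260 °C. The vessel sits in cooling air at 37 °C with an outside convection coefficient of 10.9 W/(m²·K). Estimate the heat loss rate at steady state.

Q ≈ 227 W

Radial (spherical) resistances in series:
R_cast iron shell = (1/0.355 − 1/0.367)/(4π×57.6) = 1.272×10^-4 K/W
R_calcium silicate = (1/0.367 − 1/0.512)/(4π×0.0642) = 0.9565 K/W
R_outer film = 1/(h·4πr_o²) = 1/(10.9×4π×0.512²) = 0.02785 K/W
R_total = 0.9845 K/W
Q = ΔT/R_total = 223/0.9845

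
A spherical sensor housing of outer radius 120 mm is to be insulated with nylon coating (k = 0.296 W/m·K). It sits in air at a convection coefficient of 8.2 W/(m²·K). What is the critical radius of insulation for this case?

For a sphere r_cr = 2k/h = 2×0.296/8.2
r_cr = 72.2 mm; since the bare radius (120 mm) is above r_cr, any added insulation will reduce heat loss.

r_cr ≈ 72.2 mm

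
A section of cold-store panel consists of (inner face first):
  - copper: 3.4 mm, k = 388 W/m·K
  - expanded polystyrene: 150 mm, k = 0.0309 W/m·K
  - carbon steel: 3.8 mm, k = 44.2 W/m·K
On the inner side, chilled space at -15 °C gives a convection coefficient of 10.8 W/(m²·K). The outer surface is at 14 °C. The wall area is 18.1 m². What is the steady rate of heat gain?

Using the resistance-network approach (series):
R_inner film = 1/(h_i·A) = 1/(10.8×18.1) = 0.005116 K/W
R_copper = L/(kA) = 0.0034/(388×18.1) = 4.841×10^-7 K/W
R_expanded polystyrene = L/(kA) = 0.15/(0.0309×18.1) = 0.2682 K/W
R_carbon steel = L/(kA) = 0.0038/(44.2×18.1) = 4.75×10^-6 K/W
R_total = 0.2733 K/W
Q = ΔT / R_total = 29 / 0.2733

Q ≈ 106 W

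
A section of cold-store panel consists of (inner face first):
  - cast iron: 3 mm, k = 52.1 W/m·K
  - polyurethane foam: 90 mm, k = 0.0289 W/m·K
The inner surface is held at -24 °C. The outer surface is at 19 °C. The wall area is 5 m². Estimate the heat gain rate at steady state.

Q ≈ 69 W

Treating each layer as a thermal resistance in series:
R_cast iron = L/(kA) = 0.003/(52.1×5) = 1.152×10^-5 K/W
R_polyurethane foam = L/(kA) = 0.09/(0.0289×5) = 0.6228 K/W
R_total = 0.6228 K/W
Q = ΔT / R_total = 43 / 0.6228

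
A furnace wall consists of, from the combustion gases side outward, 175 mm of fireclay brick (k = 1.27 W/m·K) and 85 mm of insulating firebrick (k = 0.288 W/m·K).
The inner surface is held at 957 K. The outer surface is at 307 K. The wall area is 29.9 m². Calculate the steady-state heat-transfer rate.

Q ≈ 44900 W

Thermal resistances in series:
R_fireclay brick = L/(kA) = 0.175/(1.27×29.9) = 0.004609 K/W
R_insulating firebrick = L/(kA) = 0.085/(0.288×29.9) = 0.009871 K/W
R_total = 0.01448 K/W
Q = ΔT / R_total = 650 / 0.01448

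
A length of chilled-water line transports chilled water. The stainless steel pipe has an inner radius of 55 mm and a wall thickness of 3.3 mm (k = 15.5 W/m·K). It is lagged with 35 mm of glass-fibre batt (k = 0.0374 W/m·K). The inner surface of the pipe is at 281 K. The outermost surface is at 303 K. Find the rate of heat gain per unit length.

q′ ≈ 11 W/m

Per-layer cylindrical resistances, series-summed:
R_stainless steel pipe wall = ln(58.3/55)/(2π×15.5×1) = 5.983×10^-4 K/W
R_glass-fibre batt = ln(93.3/58.3)/(2π×0.0374×1) = 2.001 K/W
R_total = 2.002 K/W
Q = ΔT/R_total = 22/2.002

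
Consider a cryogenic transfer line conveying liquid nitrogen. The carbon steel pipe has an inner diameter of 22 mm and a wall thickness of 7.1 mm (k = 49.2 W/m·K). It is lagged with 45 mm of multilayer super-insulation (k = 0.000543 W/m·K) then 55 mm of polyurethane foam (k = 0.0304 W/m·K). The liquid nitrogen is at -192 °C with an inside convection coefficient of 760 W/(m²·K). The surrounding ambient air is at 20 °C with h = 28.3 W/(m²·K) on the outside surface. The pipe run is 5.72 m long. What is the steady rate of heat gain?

For a radial system each layer contributes R = ln(r_out/r_in)/(2πkL); films add R = 1/(hA).
R_inner film = 1/(h_i·2πr₁L) = 1/(760×2π×0.011×5.72) = 0.003328 K/W
R_carbon steel pipe wall = ln(18.1/11)/(2π×49.2×5.72) = 2.816×10^-4 K/W
R_multilayer super-insulation = ln(63.1/18.1)/(2π×0.000543×5.72) = 63.99 K/W
R_polyurethane foam = ln(118.1/63.1)/(2π×0.0304×5.72) = 0.5737 K/W
R_outer film = 1/(h_o·2πr_oL) = 1/(28.3×2π×0.1181×5.72) = 0.008325 K/W
R_total = 64.58 K/W
Q = ΔT/R_total = 212/64.58

Q ≈ 3.28 W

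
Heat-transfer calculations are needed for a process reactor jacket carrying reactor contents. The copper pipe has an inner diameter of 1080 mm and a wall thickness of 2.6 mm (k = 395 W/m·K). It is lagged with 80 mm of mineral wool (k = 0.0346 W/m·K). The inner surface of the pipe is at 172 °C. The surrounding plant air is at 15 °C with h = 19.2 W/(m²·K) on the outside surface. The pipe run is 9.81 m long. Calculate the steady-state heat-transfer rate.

Treating each annulus and film as a series resistance:
R_copper pipe wall = ln(542.6/540)/(2π×395×9.81) = 1.973×10^-7 K/W
R_mineral wool = ln(622.6/542.6)/(2π×0.0346×9.81) = 0.06449 K/W
R_outer film = 1/(h_o·2πr_oL) = 1/(19.2×2π×0.6226×9.81) = 0.001357 K/W
R_total = 0.06585 K/W
Q = ΔT/R_total = 157/0.06585

Q ≈ 2380 W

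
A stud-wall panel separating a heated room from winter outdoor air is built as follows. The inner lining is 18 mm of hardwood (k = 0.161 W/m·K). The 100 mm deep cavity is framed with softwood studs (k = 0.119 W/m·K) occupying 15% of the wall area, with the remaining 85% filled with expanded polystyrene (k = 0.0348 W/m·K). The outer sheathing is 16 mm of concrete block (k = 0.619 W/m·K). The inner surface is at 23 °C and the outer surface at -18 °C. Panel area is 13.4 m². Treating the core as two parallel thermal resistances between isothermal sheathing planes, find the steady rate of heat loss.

Sheathing layers in series; stud and cavity paths in parallel between them.
R_inner = 0.018/(0.161×13.4) = 0.008343 K/W
R_stud  = 0.1/(0.119×0.15×13.4) = 0.4181 K/W
R_cav   = 0.1/(0.0348×0.85×13.4) = 0.2523 K/W
1/R_core = 1/R_stud + 1/R_cav → R_core = 0.1573 K/W
R_outer = 0.016/(0.619×13.4) = 0.001929 K/W
R_total = 0.1676 K/W
Q = ΔT/R_total = 41/0.1676

Q ≈ 245 W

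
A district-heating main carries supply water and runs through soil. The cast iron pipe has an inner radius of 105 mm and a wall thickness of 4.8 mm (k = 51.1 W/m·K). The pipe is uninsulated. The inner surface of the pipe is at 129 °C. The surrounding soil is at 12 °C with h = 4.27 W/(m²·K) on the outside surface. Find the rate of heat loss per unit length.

q′ ≈ 345 W/m

Cylindrical conduction, so R = ln(r₂/r₁)/(2πkL) per layer, in series:
R_cast iron pipe wall = ln(109.8/105)/(2π×51.1×1) = 1.392×10^-4 K/W
R_outer film = 1/(h_o·2πr_oL) = 1/(4.27×2π×0.1098×1) = 0.3395 K/W
R_total = 0.3396 K/W
Q = ΔT/R_total = 117/0.3396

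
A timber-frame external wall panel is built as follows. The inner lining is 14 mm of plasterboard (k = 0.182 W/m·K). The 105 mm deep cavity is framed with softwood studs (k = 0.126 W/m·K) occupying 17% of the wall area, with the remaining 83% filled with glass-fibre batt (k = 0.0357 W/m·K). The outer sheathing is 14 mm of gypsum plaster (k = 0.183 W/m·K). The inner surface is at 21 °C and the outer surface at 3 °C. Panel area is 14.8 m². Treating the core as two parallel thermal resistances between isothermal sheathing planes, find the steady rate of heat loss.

Q ≈ 121 W

Sheathing layers in series; stud and cavity paths in parallel between them.
R_inner = 0.014/(0.182×14.8) = 0.005198 K/W
R_stud  = 0.105/(0.126×0.17×14.8) = 0.3312 K/W
R_cav   = 0.105/(0.0357×0.83×14.8) = 0.2394 K/W
1/R_core = 1/R_stud + 1/R_cav → R_core = 0.139 K/W
R_outer = 0.014/(0.183×14.8) = 0.005169 K/W
R_total = 0.1493 K/W
Q = ΔT/R_total = 18/0.1493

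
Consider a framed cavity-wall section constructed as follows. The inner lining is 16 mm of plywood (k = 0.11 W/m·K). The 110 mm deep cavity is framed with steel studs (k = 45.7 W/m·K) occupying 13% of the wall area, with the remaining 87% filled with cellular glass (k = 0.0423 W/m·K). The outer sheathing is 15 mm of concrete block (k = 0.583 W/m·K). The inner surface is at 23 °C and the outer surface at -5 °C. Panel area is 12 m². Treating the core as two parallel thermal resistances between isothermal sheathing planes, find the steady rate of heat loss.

Q ≈ 1770 W

Sheathing layers in series; stud and cavity paths in parallel between them.
R_inner = 0.016/(0.11×12) = 0.01212 K/W
R_stud  = 0.11/(45.7×0.13×12) = 0.001543 K/W
R_cav   = 0.11/(0.0423×0.87×12) = 0.2491 K/W
1/R_core = 1/R_stud + 1/R_cav → R_core = 0.001533 K/W
R_outer = 0.015/(0.583×12) = 0.002144 K/W
R_total = 0.0158 K/W
Q = ΔT/R_total = 28/0.0158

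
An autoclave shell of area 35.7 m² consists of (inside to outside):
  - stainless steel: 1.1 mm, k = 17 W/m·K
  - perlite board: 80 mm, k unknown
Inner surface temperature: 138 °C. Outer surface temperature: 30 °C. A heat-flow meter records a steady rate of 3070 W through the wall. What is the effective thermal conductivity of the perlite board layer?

k ≈ 0.0637 W/(m·K)

Thermal resistances in series:
R_stainless steel = L/(kA) = 0.0011/(17×35.7) = 1.812×10^-6 K/W
Sum of known resistances R_other = 1.812×10^-6 K/W
Total R = ΔT/Q = 108/3070 = 0.03518 K/W
R_perlite board = R_total − R_other = 0.03518 K/W
k = L/(R·A) = 0.08/(0.03518×35.7)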